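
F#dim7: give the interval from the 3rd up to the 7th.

diminished 5th

Spelling the chord: F#–A–C–Eb.
So we need the interval from A up to Eb.
5 letter names make it a fifth; at 6 semitones (a half step narrower than perfect) the quality is diminished.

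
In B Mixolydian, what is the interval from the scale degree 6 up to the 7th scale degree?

The scale runs B C# D# E F# G# A.
The scale degree 6 is G# and the 7th degree is A.
G# up to A is 1 semitone, a half step narrower than a major second, so the interval is minor.

minor second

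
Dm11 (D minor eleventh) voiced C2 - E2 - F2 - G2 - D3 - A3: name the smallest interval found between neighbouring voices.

Adjacent intervals: C2→E2 = major third; E2→F2 = minor second; F2→G2 = major second; G2→D3 = perfect fifth; D3→A3 = perfect fifth.
The smallest is E2 to F2, a minor second (1 semitone).

minor second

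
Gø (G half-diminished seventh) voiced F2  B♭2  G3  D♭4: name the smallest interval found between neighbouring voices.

perfect fourth

Adjacent intervals: F2→B♭2 = perfect fourth; B♭2→G3 = major sixth; G3→D♭4 = diminished fifth.
The smallest is F2 to B♭2, a perfect fourth (5 semitones).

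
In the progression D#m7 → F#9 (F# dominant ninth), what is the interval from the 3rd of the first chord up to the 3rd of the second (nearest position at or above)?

D#m7 has F# as its 3rd, and F#9 (F# dominant ninth) has A# as its 3rd.
From F# to A# is 4 semitones, exactly the major third.

major third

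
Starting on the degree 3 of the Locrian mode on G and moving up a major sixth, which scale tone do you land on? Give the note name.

The scale is G Ab Bb C Db Eb F.
The degree 3 is Bb; a major sixth above that is G — scale degree 1.

G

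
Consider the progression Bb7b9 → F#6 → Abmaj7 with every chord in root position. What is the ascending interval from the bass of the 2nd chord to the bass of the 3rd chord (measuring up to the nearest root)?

diminished third

The roots are F# and Ab.
3 letter names make it a third; at 2 semitones (a whole step narrower than major) the quality is diminished.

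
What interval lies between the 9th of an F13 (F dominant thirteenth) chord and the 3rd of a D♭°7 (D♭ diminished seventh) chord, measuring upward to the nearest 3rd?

diminished seventh

F13 (F dominant thirteenth) has G as its 9th, and D♭°7 (D♭ diminished seventh) has F♭ as its 3rd.
7 letter names make it a seventh; at 9 semitones (a whole step narrower than major) the quality is diminished.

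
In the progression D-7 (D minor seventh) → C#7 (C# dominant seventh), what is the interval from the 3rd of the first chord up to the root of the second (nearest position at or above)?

The 3rd of D-7 (D minor seventh) is F; the root of C#7 (C# dominant seventh) is C#.
F up to C# is 8 semitones, a half step wider than a perfect fifth, so the interval is augmented.

augmented fifth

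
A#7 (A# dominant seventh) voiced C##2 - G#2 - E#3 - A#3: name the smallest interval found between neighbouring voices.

Adjacent intervals: C##2→G#2 = diminished fifth; G#2→E#3 = major sixth; E#3→A#3 = perfect fourth.
The smallest is E#3 to A#3, a perfect fourth (5 semitones).

perfect fourth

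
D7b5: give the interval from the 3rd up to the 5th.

diminished third

D7b5: D, F#, Ab, C.
The 3rd is F# and the 5th is Ab.
From F# to Ab: 2 semitones over a third = diminished.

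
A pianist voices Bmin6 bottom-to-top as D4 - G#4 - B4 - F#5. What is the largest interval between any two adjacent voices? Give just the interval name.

perfect fifth

Adjacent intervals: D4→G#4 = augmented fourth; G#4→B4 = minor third; B4→F#5 = perfect fifth.
The largest is B4 to F#5, a perfect fifth (7 semitones).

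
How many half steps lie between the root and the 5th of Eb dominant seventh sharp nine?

7

Eb7#9 is spelled Eb G Bb Db F#.
Eb to Bb is a perfect fifth: 7 semitones.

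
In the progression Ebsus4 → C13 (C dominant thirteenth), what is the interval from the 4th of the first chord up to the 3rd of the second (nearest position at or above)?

Ebsus4 has Ab as its 4th, and C13 (C dominant thirteenth) has E as its 3rd.
From Ab to E: 8 semitones over a fifth = augmented.

augmented fifth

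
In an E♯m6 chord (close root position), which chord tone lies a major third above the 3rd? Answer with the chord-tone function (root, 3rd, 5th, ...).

5th

E♯m6 is spelled E♯–G♯–B♯–C𝄪.
The 3rd is G♯. A major third above G♯ is B♯.
B♯ is the chord's 5th.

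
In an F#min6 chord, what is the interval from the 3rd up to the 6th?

A4

The chord tones of F#m6 are F# A C# D#.
That puts A below D#.
4 letter names make it a fourth; at 6 semitones (a half step wider than perfect) the quality is augmented.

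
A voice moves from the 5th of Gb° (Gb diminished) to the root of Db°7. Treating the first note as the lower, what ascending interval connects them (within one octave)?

augmented unison

The 5th of Gb° (Gb diminished) is Dbb; the root of Db°7 is Db.
1 letter names make it a unison; at 1 semitone (a half step wider than perfect) the quality is augmented.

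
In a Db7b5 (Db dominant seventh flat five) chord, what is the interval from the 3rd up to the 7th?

The chord tones of Db dominant seventh flat five are Db–F–Abb–Cb.
The 3rd is F and the 7th is Cb.
F up to Cb is 6 semitones, a half step narrower than a perfect fifth, so the interval is diminished.
This 3–7 tritone is the characteristic tension at the heart of the dominant sound.

diminished fifth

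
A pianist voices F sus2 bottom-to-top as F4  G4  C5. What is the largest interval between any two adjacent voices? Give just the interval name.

perfect 4th

Adjacent intervals: F4→G4 = major second; G4→C5 = perfect fourth.
The largest is G4 to C5, a perfect fourth (5 semitones).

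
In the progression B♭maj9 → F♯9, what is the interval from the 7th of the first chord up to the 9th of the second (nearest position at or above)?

major seventh

B♭maj9 has A as its 7th, and F♯9 has G♯ as its 9th.
From A to G♯ is 11 semitones, exactly the major seventh.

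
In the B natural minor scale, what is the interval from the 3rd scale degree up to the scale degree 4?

Spelling the B natural minor scale: B C♯ D E F♯ G A.
The 3rd scale degree is D and the 4th scale degree is E.
Counting 2 letters and 2 half steps from D gives a major second.

major 2nd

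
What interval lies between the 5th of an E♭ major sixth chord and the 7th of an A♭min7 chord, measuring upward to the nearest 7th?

The 5th of E♭ major sixth is B♭; the 7th of A♭min7 is G♭.
6 letter names make it a sixth; at 8 semitones (a half step narrower than major) the quality is minor.

minor sixth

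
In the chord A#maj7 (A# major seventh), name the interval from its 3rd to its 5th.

minor third

A# major seventh: A#-C##-E#-G##.
So we need the interval from C## up to E#.
C## up to E# is 3 semitones, a half step narrower than a major third, so the interval is minor.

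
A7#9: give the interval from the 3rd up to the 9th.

major seventh

A dominant seventh sharp nine is spelled A–C#–E–G–B#.
The 3rd is C# and the 9th is B#.
C# up to B# spans 7 letter names and 11 semitones — a major seventh.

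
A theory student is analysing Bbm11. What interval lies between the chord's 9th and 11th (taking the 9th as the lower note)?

Bbm11 (Bb minor eleventh): Bb, Db, F, Ab, C, Eb.
That puts C below Eb.
C up to Eb is 3 semitones, a half step narrower than a major third, so the interval is minor.

minor third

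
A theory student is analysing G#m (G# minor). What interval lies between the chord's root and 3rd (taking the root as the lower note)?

minor third

G#m: G#, B, D#.
So we need the interval from G# up to B.
From G# to B: 3 semitones over a third = minor.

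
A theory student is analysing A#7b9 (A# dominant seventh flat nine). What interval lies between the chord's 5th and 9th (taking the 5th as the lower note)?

A#7b9 (A# dominant seventh flat nine) is spelled A# C## E# G# B.
The 5th is E# and the 9th is B.
5 letter names make it a fifth; at 6 semitones (a half step narrower than perfect) the quality is diminished.

d5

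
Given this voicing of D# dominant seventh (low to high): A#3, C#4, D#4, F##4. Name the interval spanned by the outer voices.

major 6th

The outer voices are A#3 and F##4.
From A# to F## is 9 semitones, exactly the major sixth.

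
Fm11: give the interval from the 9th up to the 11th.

The chord tones of Fm11 (F minor eleventh) are F, A♭, C, E♭, G, B♭.
9th = G; 11th = B♭.
G up to B♭ is 3 semitones, a half step narrower than a major third, so the interval is minor.

minor third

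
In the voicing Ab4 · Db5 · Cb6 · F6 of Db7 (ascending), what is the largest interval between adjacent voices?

minor seventh

Adjacent intervals: Ab4→Db5 = perfect fourth; Db5→Cb6 = minor seventh; Cb6→F6 = augmented fourth.
The largest is Db5 to Cb6, a minor seventh (10 semitones).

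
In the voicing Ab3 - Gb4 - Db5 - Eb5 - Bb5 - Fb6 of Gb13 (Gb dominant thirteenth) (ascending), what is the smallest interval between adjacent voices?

M2

Adjacent intervals: Ab3→Gb4 = minor seventh; Gb4→Db5 = perfect fifth; Db5→Eb5 = major second; Eb5→Bb5 = perfect fifth; Bb5→Fb6 = diminished fifth.
The smallest is Db5 to Eb5, a major second (2 semitones).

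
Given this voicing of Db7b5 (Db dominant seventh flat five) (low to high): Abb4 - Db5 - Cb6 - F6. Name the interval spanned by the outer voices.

augmented thirteenth

The outer voices are Abb4 and F6.
13 letter names make it a thirteenth; at 22 semitones (a half step wider than major) the quality is augmented.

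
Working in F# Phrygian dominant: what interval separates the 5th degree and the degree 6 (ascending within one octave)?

The scale runs F# G A# B C# D E.
The 5th degree is C# and the 6th degree is D.
From C# to D: 1 semitone over a second = minor.

m2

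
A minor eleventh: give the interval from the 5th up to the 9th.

Am11: A C E G B D.
5th = E; 9th = B.
From E to B is 7 semitones, exactly the perfect fifth.

perfect 5th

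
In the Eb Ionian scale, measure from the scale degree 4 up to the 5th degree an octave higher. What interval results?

major ninth

Eb major: Eb F G Ab Bb C D.
Scale degree 4 = Ab; degree 5 (up an octave) = Bb.
Counting 9 letters and 14 half steps from Ab gives a major ninth.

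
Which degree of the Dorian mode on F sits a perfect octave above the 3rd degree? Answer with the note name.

Ab

The scale is F G Ab Bb C D Eb.
The 3rd degree is Ab; a perfect octave above that is Ab — scale degree 3.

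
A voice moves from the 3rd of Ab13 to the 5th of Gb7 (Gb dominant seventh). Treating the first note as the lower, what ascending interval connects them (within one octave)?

The 3rd of Ab13 is C; the 5th of Gb7 (Gb dominant seventh) is Db.
2 letter names make it a second; at 1 semitone (a half step narrower than major) the quality is minor.

minor second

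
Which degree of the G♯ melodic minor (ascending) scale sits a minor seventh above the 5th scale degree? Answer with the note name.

The scale is G♯ A♯ B C♯ D♯ E♯ F𝄪.
The 5th scale degree is D♯; a minor seventh above that is C♯ — scale degree 4.

C#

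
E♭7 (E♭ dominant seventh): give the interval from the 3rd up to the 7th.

d5

The chord tones of E♭7 are E♭, G, B♭, D♭.
The 3rd is G and the 7th is D♭.
5 letter names make it a fifth; at 6 semitones (a half step narrower than perfect) the quality is diminished.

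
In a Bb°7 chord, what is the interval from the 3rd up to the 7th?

Bb°7 is spelled Bb–Db–Fb–Abb.
3rd = Db; 7th = Abb.
5 letter names make it a fifth; at 6 semitones (a half step narrower than perfect) the quality is diminished.

diminished fifth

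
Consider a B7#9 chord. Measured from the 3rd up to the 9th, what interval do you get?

B7#9 is spelled B, D#, F#, A, C##.
The 3rd is D# and the 9th is C##.
D# up to C## spans 7 letter names and 11 semitones — a major seventh.

major seventh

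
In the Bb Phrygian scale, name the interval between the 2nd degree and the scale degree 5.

augmented fourth

Spelling the Bb Phrygian scale: Bb Cb Db Eb F Gb Ab.
That puts Cb below F.
From Cb to F: 6 semitones over a fourth = augmented.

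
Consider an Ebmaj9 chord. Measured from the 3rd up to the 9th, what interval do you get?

minor seventh

Ebmaj9 is spelled Eb G Bb D F.
The 3rd is G and the 9th is F.
7 letter names make it a seventh; at 10 semitones (a half step narrower than major) the quality is minor.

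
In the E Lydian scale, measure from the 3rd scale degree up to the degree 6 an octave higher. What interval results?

perfect eleventh

Spelling the E Lydian scale: E F# G# A# B C# D#.
3rd scale degree = G#; 6th degree (up an octave) = C#.
From G# to C# is 17 semitones, exactly the perfect eleventh.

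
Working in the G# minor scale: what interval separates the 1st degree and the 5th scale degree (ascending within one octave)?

perfect fifth

G# natural minor: G# A# B C# D# E F#.
The 1st degree is G# and the 5th degree is D#.
Counting 5 letters and 7 half steps from G# gives a perfect fifth.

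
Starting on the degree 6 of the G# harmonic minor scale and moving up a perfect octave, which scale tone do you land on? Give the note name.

The scale is G# A# B C# D# E F##.
The degree 6 is E; a perfect octave above that is E — scale degree 6.

E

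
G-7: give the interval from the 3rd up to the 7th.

G minor seventh is spelled G Bb D F.
That puts Bb below F.
From Bb to F is 7 semitones, exactly the perfect fifth.

P5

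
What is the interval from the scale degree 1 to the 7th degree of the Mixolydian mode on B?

The scale runs B C# D# E F# G# A.
Scale degree 1 = B; scale degree 7 = A.
B up to A is 10 semitones, a half step narrower than a major seventh, so the interval is minor.

minor seventh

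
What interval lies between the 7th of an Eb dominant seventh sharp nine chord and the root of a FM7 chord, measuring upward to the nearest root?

major third

Eb dominant seventh sharp nine has Db as its 7th, and FM7 has F as its root.
From Db to F is 4 semitones, exactly the major third.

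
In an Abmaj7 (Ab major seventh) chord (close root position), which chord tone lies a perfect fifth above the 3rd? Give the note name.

Spelling the chord: Ab–C–Eb–G.
The 3rd is C. A perfect fifth above C is G.
G is the chord's 7th.

G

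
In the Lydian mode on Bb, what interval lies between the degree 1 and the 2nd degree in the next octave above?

Spelling the Lydian mode on Bb: Bb C D E F G A.
That puts Bb below C.
Bb up to C spans 9 letter names and 14 semitones — a major ninth.

major ninth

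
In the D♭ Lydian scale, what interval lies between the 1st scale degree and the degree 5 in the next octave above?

P12

Spelling the D♭ Lydian scale: D♭ E♭ F G A♭ B♭ C.
That puts D♭ below A♭.
D♭ up to A♭ spans 12 letter names and 19 semitones — a perfect twelfth.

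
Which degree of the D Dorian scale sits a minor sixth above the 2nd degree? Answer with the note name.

C

The scale is D E F G A B C.
The 2nd degree is E; a minor sixth above that is C — scale degree 7.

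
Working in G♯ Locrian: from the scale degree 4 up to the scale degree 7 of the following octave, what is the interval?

The scale runs G♯ A B C♯ D E F♯.
The scale degree 4 is C♯ and the scale degree 7 (up an octave) is F♯.
From C♯ to F♯ is 17 semitones, exactly the perfect eleventh.

P11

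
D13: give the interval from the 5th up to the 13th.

D dominant thirteenth is spelled D F♯ A C E B.
The 5th is A and the 13th is B.
From A to B is 14 semitones, exactly the major ninth.

major ninth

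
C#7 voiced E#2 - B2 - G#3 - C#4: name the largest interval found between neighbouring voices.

major 6th

Adjacent intervals: E#2→B2 = diminished fifth; B2→G#3 = major sixth; G#3→C#4 = perfect fourth.
The largest is B2 to G#3, a major sixth (9 semitones).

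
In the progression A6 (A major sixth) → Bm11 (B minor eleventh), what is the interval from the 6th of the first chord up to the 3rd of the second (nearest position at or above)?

The 6th of A6 (A major sixth) is F♯; the 3rd of Bm11 (B minor eleventh) is D.
F♯ up to D is 8 semitones, a half step narrower than a major sixth, so the interval is minor.

minor 6th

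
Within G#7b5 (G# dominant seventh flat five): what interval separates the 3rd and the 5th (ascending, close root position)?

G# dominant seventh flat five is spelled G#–B#–D–F#.
That puts B# below D.
3 letter names make it a third; at 2 semitones (a whole step narrower than major) the quality is diminished.

diminished third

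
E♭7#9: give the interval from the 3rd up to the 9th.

major 7th

E♭7#9 (E♭ dominant seventh sharp nine) is spelled E♭ G B♭ D♭ F♯.
So we need the interval from G up to F♯.
Counting 7 letters and 11 half steps from G gives a major seventh.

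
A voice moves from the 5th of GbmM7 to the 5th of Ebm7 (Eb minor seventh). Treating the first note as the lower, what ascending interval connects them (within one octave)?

major sixth

GbmM7 has Db as its 5th, and Ebm7 (Eb minor seventh) has Bb as its 5th.
Counting 6 letters and 9 half steps from Db gives a major sixth.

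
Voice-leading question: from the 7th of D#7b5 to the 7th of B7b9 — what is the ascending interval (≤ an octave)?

D#7b5 has C# as its 7th, and B7b9 has A as its 7th.
6 letter names make it a sixth; at 8 semitones (a half step narrower than major) the quality is minor.

minor sixth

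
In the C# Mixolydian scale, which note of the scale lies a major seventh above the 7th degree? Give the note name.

The scale is C# D# E# F# G# A# B.
The 7th degree is B; a major seventh above that is A# — scale degree 6.

A#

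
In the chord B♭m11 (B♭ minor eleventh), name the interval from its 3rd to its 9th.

Spelling the chord: B♭–D♭–F–A♭–C–E♭.
3rd = D♭; 9th = C.
From D♭ to C is 11 semitones, exactly the major seventh.

major 7th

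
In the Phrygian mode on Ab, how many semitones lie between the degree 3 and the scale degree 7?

The scale is Ab Bbb Cb Db Eb Fb Gb.
Cb up to Gb is a perfect fifth — 7 semitones.

7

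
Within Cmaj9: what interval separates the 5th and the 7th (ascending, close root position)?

Cmaj9 is spelled C, E, G, B, D.
So we need the interval from G up to B.
G up to B spans 3 letter names and 4 semitones — a major third.

M3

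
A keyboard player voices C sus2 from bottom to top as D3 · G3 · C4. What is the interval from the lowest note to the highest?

minor 7th

The outer voices are D3 and C4.
D up to C is 10 semitones, a half step narrower than a major seventh, so the interval is minor.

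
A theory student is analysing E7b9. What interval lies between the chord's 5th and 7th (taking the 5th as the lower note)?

E7b9 (E dominant seventh flat nine): E G♯ B D F.
The 5th is B and the 7th is D.
From B to D: 3 semitones over a third = minor.

m3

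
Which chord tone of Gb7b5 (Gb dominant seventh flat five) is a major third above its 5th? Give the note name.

Fb

Gb7b5 is spelled Gb, Bb, Dbb, Fb.
The 5th is Dbb. A major third above Dbb is Fb.
Fb is the chord's 7th.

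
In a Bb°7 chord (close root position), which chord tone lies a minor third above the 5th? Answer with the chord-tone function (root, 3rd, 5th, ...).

7th

Bb°7 is spelled Bb-Db-Fb-Abb.
The 5th is Fb. A minor third above Fb is Abb.
Abb is the chord's 7th.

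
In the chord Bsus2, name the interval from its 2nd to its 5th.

Bsus2 (B sus2): B–C♯–F♯.
2nd = C♯; 5th = F♯.
From C♯ to F♯ is 5 semitones, exactly the perfect fourth.

perfect fourth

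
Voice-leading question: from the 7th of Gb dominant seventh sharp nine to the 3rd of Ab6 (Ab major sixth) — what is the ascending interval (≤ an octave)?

augmented 5th

The 7th of Gb dominant seventh sharp nine is Fb; the 3rd of Ab6 (Ab major sixth) is C.
From Fb to C: 8 semitones over a fifth = augmented.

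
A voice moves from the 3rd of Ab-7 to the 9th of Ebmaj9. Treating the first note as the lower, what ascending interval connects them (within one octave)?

The 3rd of Ab-7 is Cb; the 9th of Ebmaj9 is F.
4 letter names make it a fourth; at 6 semitones (a half step wider than perfect) the quality is augmented.

A4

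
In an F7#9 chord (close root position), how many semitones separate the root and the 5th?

7

F7#9 is spelled F, A, C, E♭, G♯.
F to C is a perfect fifth: 7 semitones.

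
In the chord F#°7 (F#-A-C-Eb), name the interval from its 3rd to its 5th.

3rd = A; 5th = C.
3 letter names make it a third; at 3 semitones (a half step narrower than major) the quality is minor.

minor third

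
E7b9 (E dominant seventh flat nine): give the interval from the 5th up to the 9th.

diminished 5th

E7b9: E G# B D F.
5th = B; 9th = F.
5 letter names make it a fifth; at 6 semitones (a half step narrower than perfect) the quality is diminished.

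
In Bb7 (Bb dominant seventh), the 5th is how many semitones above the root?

7

Bb7 (Bb dominant seventh): Bb, D, F, Ab.
Bb to F is a perfect fifth: 7 semitones.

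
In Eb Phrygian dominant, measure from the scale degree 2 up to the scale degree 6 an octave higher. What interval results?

Eb phrygian dominant: Eb Fb G Ab Bb Cb Db.
Scale degree 2 = Fb; scale degree 6 (up an octave) = Cb.
From Fb to Cb is 19 semitones, exactly the perfect twelfth.

perfect twelfth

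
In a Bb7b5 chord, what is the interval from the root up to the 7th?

m7

The chord tones of Bb7b5 (Bb dominant seventh flat five) are Bb–D–Fb–Ab.
Root = Bb; 7th = Ab.
7 letter names make it a seventh; at 10 semitones (a half step narrower than major) the quality is minor.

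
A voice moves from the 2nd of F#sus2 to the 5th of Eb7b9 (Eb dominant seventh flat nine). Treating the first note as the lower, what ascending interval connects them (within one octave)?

diminished third

F#sus2 has G# as its 2nd, and Eb7b9 (Eb dominant seventh flat nine) has Bb as its 5th.
From G# to Bb: 2 semitones over a third = diminished.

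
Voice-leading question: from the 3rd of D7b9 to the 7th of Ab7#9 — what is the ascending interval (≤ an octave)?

diminished second

The 3rd of D7b9 is F#; the 7th of Ab7#9 is Gb.
From F# to Gb: 0 semitones over a second = diminished.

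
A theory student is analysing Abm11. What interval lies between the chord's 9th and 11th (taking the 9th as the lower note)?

minor third

Abm11 is spelled Ab, Cb, Eb, Gb, Bb, Db.
9th = Bb; 11th = Db.
Bb up to Db is 3 semitones, a half step narrower than a major third, so the interval is minor.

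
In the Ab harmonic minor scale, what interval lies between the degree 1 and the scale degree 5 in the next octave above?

The scale runs Ab Bb Cb Db Eb Fb G.
That puts Ab below Eb.
Ab up to Eb spans 12 letter names and 19 semitones — a perfect twelfth.

perfect 12th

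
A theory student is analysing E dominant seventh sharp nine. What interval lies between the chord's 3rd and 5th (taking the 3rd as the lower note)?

m3

E7#9: E–G#–B–D–F##.
3rd = G#; 5th = B.
3 letter names make it a third; at 3 semitones (a half step narrower than major) the quality is minor.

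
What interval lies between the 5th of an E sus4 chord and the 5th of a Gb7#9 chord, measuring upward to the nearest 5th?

diminished 3rd

E sus4 has B as its 5th, and Gb7#9 has Db as its 5th.
B up to Db is 2 semitones, a whole step narrower than a major third, so the interval is diminished.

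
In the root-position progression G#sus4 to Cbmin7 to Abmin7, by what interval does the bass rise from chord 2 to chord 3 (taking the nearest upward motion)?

The roots are Cb and Ab.
Counting 6 letters and 9 half steps from Cb gives a major sixth.

major sixth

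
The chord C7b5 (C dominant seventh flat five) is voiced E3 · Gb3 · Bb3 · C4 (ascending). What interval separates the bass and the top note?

The outer voices are E3 and C4.
6 letter names make it a sixth; at 8 semitones (a half step narrower than major) the quality is minor.

minor 6th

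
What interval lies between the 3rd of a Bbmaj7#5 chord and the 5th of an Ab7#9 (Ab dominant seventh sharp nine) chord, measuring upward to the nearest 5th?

Bbmaj7#5 has D as its 3rd, and Ab7#9 (Ab dominant seventh sharp nine) has Eb as its 5th.
From D to Eb: 1 semitone over a second = minor.

m2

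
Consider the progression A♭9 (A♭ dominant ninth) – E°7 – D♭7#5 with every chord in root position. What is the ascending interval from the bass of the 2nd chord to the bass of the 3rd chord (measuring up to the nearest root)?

The roots are E and D♭.
E up to D♭ is 9 semitones, a whole step narrower than a major seventh, so the interval is diminished.

diminished 7th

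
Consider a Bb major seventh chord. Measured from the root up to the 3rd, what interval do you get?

M3

The chord tones of Bb major seventh are Bb D F A.
The root is Bb and the 3rd is D.
Bb up to D spans 3 letter names and 4 semitones — a major third.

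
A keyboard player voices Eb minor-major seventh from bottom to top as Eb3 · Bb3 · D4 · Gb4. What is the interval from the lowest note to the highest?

minor tenth

The outer voices are Eb3 and Gb4.
From Eb to Gb: 15 semitones over a tenth = minor.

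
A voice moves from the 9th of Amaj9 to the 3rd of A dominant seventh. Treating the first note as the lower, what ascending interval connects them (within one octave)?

major second

The 9th of Amaj9 is B; the 3rd of A dominant seventh is C♯.
B up to C♯ spans 2 letter names and 2 semitones — a major second.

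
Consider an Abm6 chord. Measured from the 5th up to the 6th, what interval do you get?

major second

Spelling the chord: Ab–Cb–Eb–F.
That puts Eb below F.
Counting 2 letters and 2 half steps from Eb gives a major second.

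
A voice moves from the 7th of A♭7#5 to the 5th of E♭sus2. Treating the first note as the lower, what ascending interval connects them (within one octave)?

major 3rd

A♭7#5 has G♭ as its 7th, and E♭sus2 has B♭ as its 5th.
From G♭ to B♭ is 4 semitones, exactly the major third.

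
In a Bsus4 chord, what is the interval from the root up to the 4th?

The chord tones of Bsus4 are B E F♯.
Root = B; 4th = E.
From B to E is 5 semitones, exactly the perfect fourth.

perfect fourth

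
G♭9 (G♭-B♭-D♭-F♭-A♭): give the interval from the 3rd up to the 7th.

diminished fifth

That puts B♭ below F♭.
B♭ up to F♭ is 6 semitones, a half step narrower than a perfect fifth, so the interval is diminished.
That tritone between 3rd and 7th is what gives the dominant seventh its pull toward resolution.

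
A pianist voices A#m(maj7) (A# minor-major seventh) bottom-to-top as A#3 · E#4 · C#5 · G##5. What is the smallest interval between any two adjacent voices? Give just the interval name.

perfect fifth

Adjacent intervals: A#3→E#4 = perfect fifth; E#4→C#5 = minor sixth; C#5→G##5 = augmented fifth.
The smallest is A#3 to E#4, a perfect fifth (7 semitones).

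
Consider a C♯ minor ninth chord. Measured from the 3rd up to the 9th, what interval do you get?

C♯m9: C♯–E–G♯–B–D♯.
So we need the interval from E up to D♯.
Counting 7 letters and 11 half steps from E gives a major seventh.

major 7th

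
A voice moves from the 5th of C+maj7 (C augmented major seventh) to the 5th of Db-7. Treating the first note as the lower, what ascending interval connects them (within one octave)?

diminished second

C+maj7 (C augmented major seventh) has G# as its 5th, and Db-7 has Ab as its 5th.
From G# to Ab: 0 semitones over a second = diminished.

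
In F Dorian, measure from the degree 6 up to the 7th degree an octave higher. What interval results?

The scale runs F G A♭ B♭ C D E♭.
Degree 6 = D; scale degree 7 (up an octave) = E♭.
From D to E♭: 13 semitones over a ninth = minor.

minor ninth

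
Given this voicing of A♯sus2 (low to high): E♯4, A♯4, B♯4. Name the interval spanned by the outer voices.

The outer voices are E♯4 and B♯4.
From E♯ to B♯ is 7 semitones, exactly the perfect fifth.

perfect fifth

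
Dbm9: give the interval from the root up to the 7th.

Dbm9 is spelled Db–Fb–Ab–Cb–Eb.
Root = Db; 7th = Cb.
7 letter names make it a seventh; at 10 semitones (a half step narrower than major) the quality is minor.

m7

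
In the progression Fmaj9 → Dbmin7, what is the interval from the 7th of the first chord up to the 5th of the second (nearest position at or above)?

Fmaj9 has E as its 7th, and Dbmin7 has Ab as its 5th.
From E to Ab: 4 semitones over a fourth = diminished.

diminished 4th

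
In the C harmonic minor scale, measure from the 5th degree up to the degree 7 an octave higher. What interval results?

C harmonic minor: C D Eb F G Ab B.
5th degree = G; scale degree 7 (up an octave) = B.
Counting 10 letters and 16 half steps from G gives a major tenth.

major tenth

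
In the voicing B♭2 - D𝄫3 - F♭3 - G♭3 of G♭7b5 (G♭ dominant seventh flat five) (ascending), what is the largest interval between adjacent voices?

Adjacent intervals: B♭2→D𝄫3 = diminished third; D𝄫3→F♭3 = major third; F♭3→G♭3 = major second.
The largest is D𝄫3 to F♭3, a major third (4 semitones).

major third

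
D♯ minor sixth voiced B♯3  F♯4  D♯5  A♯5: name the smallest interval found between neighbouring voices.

diminished fifth

Adjacent intervals: B♯3→F♯4 = diminished fifth; F♯4→D♯5 = major sixth; D♯5→A♯5 = perfect fifth.
The smallest is B♯3 to F♯4, a diminished fifth (6 semitones).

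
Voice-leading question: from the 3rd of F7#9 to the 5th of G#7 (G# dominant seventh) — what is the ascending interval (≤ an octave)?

The 3rd of F7#9 is A; the 5th of G#7 (G# dominant seventh) is D#.
4 letter names make it a fourth; at 6 semitones (a half step wider than perfect) the quality is augmented.

A4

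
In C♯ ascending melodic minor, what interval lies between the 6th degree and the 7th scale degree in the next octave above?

C♯ melodic minor: C♯ D♯ E F♯ G♯ A♯ B♯.
6th degree = A♯; degree 7 (up an octave) = B♯.
From A♯ to B♯ is 14 semitones, exactly the major ninth.

major ninth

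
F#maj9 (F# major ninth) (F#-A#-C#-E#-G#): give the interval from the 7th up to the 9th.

m3

That puts E# below G#.
3 letter names make it a third; at 3 semitones (a half step narrower than major) the quality is minor.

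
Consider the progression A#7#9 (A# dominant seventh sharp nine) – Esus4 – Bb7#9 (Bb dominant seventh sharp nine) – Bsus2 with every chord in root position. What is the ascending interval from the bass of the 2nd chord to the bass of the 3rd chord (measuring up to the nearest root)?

The roots are E and Bb.
5 letter names make it a fifth; at 6 semitones (a half step narrower than perfect) the quality is diminished.

d5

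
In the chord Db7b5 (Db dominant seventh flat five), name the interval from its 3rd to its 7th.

Db7b5: Db F Abb Cb.
That puts F below Cb.
F up to Cb is 6 semitones, a half step narrower than a perfect fifth, so the interval is diminished.

diminished fifth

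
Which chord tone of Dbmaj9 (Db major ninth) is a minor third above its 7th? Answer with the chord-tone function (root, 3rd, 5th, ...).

9th

Dbmaj9: Db F Ab C Eb.
The 7th is C. A minor third above C is Eb.
Eb is the chord's 9th.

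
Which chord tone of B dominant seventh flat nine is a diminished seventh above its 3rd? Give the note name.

Spelling the chord: B–D#–F#–A–C.
The 3rd is D#. A diminished seventh above D# is C.
C is the chord's 9th.

C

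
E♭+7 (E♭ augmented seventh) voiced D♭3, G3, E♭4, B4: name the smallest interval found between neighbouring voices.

Adjacent intervals: D♭3→G3 = augmented fourth; G3→E♭4 = minor sixth; E♭4→B4 = augmented fifth.
The smallest is D♭3 to G3, an augmented fourth (6 semitones).

augmented 4th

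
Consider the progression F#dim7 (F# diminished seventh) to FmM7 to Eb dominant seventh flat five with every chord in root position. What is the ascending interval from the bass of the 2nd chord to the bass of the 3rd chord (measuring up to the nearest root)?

The roots are F and Eb.
F up to Eb is 10 semitones, a half step narrower than a major seventh, so the interval is minor.

minor seventh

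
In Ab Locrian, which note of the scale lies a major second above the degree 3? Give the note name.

Db

The scale is Ab Bbb Cb Db Ebb Fb Gb.
The degree 3 is Cb; a major second above that is Db — scale degree 4.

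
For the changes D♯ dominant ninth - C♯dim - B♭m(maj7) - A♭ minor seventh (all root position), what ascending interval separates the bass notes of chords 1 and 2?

m7

The roots are D♯ and C♯.
D♯ up to C♯ is 10 semitones, a half step narrower than a major seventh, so the interval is minor.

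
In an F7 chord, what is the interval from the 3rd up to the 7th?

diminished fifth

F7: F-A-C-E♭.
That puts A below E♭.
A up to E♭ is 6 semitones, a half step narrower than a perfect fifth, so the interval is diminished.
This 3–7 tritone is the characteristic tension at the heart of the dominant sound.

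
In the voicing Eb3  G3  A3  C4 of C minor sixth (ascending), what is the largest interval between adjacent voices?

major third

Adjacent intervals: Eb3→G3 = major third; G3→A3 = major second; A3→C4 = minor third.
The largest is Eb3 to G3, a major third (4 semitones).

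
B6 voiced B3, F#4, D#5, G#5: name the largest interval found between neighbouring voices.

major 6th

Adjacent intervals: B3→F#4 = perfect fifth; F#4→D#5 = major sixth; D#5→G#5 = perfect fourth.
The largest is F#4 to D#5, a major sixth (9 semitones).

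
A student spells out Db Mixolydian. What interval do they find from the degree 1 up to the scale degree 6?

Spelling Db Mixolydian: Db Eb F Gb Ab Bb Cb.
That puts Db below Bb.
From Db to Bb is 9 semitones, exactly the major sixth.

major sixth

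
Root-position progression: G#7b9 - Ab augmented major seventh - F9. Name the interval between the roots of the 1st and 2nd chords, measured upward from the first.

d2

The roots are G# and Ab.
2 letter names make it a second; at 0 semitones (a whole step narrower than major) the quality is diminished.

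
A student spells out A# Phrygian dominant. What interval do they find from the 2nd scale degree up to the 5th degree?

A# phrygian dominant: A# B C## D# E# F# G#.
The 2nd scale degree is B and the scale degree 5 is E#.
B up to E# is 6 semitones, a half step wider than a perfect fourth, so the interval is augmented.

A4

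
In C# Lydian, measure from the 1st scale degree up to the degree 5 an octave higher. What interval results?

perfect twelfth

C# lydian: C# D# E# F## G# A# B#.
1st scale degree = C#; 5th scale degree (up an octave) = G#.
Counting 12 letters and 19 half steps from C# gives a perfect twelfth.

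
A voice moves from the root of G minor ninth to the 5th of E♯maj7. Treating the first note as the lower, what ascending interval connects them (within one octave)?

The root of G minor ninth is G; the 5th of E♯maj7 is B♯.
3 letter names make it a third; at 5 semitones (a half step wider than major) the quality is augmented.

augmented third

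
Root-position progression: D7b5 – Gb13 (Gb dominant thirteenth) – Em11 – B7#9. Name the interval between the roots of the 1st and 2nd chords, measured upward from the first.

diminished fourth

The roots are D and Gb.
From D to Gb: 4 semitones over a fourth = diminished.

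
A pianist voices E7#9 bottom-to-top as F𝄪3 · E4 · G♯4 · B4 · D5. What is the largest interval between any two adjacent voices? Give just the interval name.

diminished seventh

Adjacent intervals: F𝄪3→E4 = diminished seventh; E4→G♯4 = major third; G♯4→B4 = minor third; B4→D5 = minor third.
The largest is F𝄪3 to E4, a diminished seventh (9 semitones).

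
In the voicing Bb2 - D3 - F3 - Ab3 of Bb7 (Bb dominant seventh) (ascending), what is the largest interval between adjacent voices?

major third

Adjacent intervals: Bb2→D3 = major third; D3→F3 = minor third; F3→Ab3 = minor third.
The largest is Bb2 to D3, a major third (4 semitones).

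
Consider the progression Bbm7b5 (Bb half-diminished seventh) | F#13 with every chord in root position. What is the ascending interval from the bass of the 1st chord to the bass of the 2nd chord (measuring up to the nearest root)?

The roots are Bb and F#.
5 letter names make it a fifth; at 8 semitones (a half step wider than perfect) the quality is augmented.

augmented fifth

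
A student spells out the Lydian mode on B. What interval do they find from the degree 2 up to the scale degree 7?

major 6th

B lydian: B C♯ D♯ E♯ F♯ G♯ A♯.
So we need the interval from C♯ up to A♯.
C♯ up to A♯ spans 6 letter names and 9 semitones — a major sixth.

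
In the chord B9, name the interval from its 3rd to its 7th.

B9 (B dominant ninth): B-D#-F#-A-C#.
3rd = D#; 7th = A.
From D# to A: 6 semitones over a fifth = diminished.

diminished fifth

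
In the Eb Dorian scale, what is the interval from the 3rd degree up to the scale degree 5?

major third

Eb dorian: Eb F Gb Ab Bb C Db.
So we need the interval from Gb up to Bb.
Gb up to Bb spans 3 letter names and 4 semitones — a major third.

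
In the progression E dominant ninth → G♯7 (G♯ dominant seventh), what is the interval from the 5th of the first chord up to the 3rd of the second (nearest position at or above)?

A1

The 5th of E dominant ninth is B; the 3rd of G♯7 (G♯ dominant seventh) is B♯.
From B to B♯: 1 semitone over a unison = augmented.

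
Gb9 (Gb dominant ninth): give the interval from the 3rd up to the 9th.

Gb dominant ninth is spelled Gb, Bb, Db, Fb, Ab.
That puts Bb below Ab.
From Bb to Ab: 10 semitones over a seventh = minor.

minor seventh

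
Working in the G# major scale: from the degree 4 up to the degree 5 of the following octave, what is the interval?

major ninth

Spelling the G# major scale: G# A# B# C# D# E# F##.
That puts C# below D#.
Counting 9 letters and 14 half steps from C# gives a major ninth.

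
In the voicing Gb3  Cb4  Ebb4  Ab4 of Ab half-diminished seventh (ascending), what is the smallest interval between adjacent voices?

Adjacent intervals: Gb3→Cb4 = perfect fourth; Cb4→Ebb4 = minor third; Ebb4→Ab4 = augmented fourth.
The smallest is Cb4 to Ebb4, a minor third (3 semitones).

minor 3rd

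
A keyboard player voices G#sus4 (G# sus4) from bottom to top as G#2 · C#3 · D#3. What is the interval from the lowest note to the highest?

P5

The outer voices are G#2 and D#3.
Counting 5 letters and 7 half steps from G# gives a perfect fifth.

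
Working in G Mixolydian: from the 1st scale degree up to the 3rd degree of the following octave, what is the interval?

The scale runs G A B C D E F.
That puts G below B.
G up to B spans 10 letter names and 16 semitones — a major tenth.

major 10th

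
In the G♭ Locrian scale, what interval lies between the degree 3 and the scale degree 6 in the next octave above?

perfect eleventh

The scale runs G♭ A𝄫 B𝄫 C♭ D𝄫 E𝄫 F♭.
That puts B𝄫 below E𝄫.
B𝄫 up to E𝄫 spans 11 letter names and 17 semitones — a perfect eleventh.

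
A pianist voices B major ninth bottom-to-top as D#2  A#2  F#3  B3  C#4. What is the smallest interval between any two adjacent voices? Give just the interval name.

major second

Adjacent intervals: D#2→A#2 = perfect fifth; A#2→F#3 = minor sixth; F#3→B3 = perfect fourth; B3→C#4 = major second.
The smallest is B3 to C#4, a major second (2 semitones).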